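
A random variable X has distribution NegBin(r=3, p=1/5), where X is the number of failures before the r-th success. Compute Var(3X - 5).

For X ~ NegBin(r=3, p=1/5), where X is the number of failures before the r-th success:
Var(X) = 60
Var(3X - 5) = (3)² × Var(X) = 9 × 60 = 540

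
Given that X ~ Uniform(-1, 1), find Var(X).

For X ~ Uniform(-1, 1):
Var(X) = \frac{1}{3}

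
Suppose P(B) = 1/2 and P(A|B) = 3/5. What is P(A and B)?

By definition, P(A|B) = P(A ∩ B) / P(B)
So P(A ∩ B) = P(A|B) × P(B)
= 3/5 × 1/2
= 3/10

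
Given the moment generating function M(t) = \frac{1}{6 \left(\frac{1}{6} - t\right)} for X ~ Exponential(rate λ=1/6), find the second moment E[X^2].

To find E[X^2], compute M^(2)(0):
M^(1)(t) = \frac{1}{6 \left(\frac{1}{6} - t\right)^{2}}
M^(2)(t) = \frac{1}{3 \left(\frac{1}{6} - t\right)^{3}}
M^(2)(0) = 72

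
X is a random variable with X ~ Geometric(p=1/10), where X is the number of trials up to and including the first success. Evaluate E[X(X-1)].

E[X(X-1)] = E[X² - X] = E[X²] - E[X]
E[X] = 10
E[X²] = Var(X) + (E[X])² = 90 + (10)² = 190
E[X(X-1)] = 190 - 10 = 180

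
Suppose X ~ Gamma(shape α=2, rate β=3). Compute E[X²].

Using the identity E[X²] = Var(X) + (E[X])²:
E[X] = \frac{2}{3}
Var(X) = \frac{2}{9}
E[X²] = \frac{2}{9} + (\frac{2}{3})²
= \frac{2}{3}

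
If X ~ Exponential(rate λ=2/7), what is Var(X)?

For X ~ Exponential(rate λ=2/7):
Var(X) = \frac{49}{4}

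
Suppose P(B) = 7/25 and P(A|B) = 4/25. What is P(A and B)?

By definition, P(A|B) = P(A ∩ B) / P(B)
So P(A ∩ B) = P(A|B) × P(B)
= 4/25 × 7/25
= 28/625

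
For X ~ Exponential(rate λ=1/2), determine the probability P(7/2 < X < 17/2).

P(7/2 < X < 17/2) = ∫_{7/2}^{17/2} f(x) dx
where f(x) = \frac{e^{- \frac{x}{2}}}{2}
= - \frac{1 - e^{\frac{5}{2}}}{e^{\frac{17}{4}}}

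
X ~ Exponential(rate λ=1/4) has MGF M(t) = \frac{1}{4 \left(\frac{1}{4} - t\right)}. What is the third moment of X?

To find E[X^3], compute M^(3)(0):
M^(1)(t) = \frac{1}{4 \left(\frac{1}{4} - t\right)^{2}}
M^(2)(t) = \frac{1}{2 \left(\frac{1}{4} - t\right)^{3}}
M^(3)(t) = \frac{3}{2 \left(\frac{1}{4} - t\right)^{4}}
M^(3)(0) = 384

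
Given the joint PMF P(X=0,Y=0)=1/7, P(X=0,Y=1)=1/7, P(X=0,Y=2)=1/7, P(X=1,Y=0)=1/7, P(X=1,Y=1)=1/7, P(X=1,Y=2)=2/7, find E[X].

First find marginal of X:
P(X=0) = 3/7
P(X=1) = 4/7
E[X] = 0 × 3/7 + 1 × 4/7 = 4/7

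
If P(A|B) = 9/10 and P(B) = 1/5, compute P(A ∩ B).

By definition, P(A|B) = P(A ∩ B) / P(B)
So P(A ∩ B) = P(A|B) × P(B)
= 9/10 × 1/5
= 9/50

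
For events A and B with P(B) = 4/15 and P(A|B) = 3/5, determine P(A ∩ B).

By definition, P(A|B) = P(A ∩ B) / P(B)
So P(A ∩ B) = P(A|B) × P(B)
= 3/5 × 4/15
= 4/25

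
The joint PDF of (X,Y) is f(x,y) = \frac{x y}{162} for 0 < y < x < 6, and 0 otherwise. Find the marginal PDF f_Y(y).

f_Y(y) = ∫_y^6 \frac{x y}{162} dx = \frac{y \left(36 - y^{2}\right)}{324}
for 0 < y < 6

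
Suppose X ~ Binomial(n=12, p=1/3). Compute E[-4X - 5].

For X ~ Binomial(n=12, p=1/3):
E[X] = 4
E[-4X - 5] = -4 × E[X] - 5 = -21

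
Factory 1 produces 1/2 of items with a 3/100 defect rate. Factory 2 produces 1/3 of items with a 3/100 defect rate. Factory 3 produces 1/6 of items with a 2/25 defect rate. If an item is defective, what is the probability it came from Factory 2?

Using Bayes' theorem:
P(F1) = 1/2, P(D|F1) = 3/100
P(F2) = 1/3, P(D|F2) = 3/100
P(F3) = 1/6, P(D|F3) = 2/25
P(D) = P(D|F1)P(F1) + P(D|F2)P(F2) + P(D|F3)P(F3)
     = \frac{23}{600}
P(F2|D) = P(D|F2)P(F2) / P(D)
= \frac{6}{23}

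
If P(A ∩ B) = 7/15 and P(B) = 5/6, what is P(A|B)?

P(A|B) = P(A ∩ B) / P(B)
= (7/15) / (5/6)
= 14/25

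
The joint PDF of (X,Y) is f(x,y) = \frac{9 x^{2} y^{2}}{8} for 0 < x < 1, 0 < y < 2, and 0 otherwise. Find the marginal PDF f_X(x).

f_X(x) = ∫_0^2 f(x,y) dy
= ∫_0^2 \frac{9 x^{2} y^{2}}{8} dy
= 3 x^{2} for 0 < x < 1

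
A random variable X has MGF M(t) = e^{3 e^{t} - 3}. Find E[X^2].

To find E[X^2], compute M^(2)(0):
M^(1)(t) = 3 e^{t} e^{3 e^{t} - 3}
M^(2)(t) = 9 e^{2 t} e^{3 e^{t} - 3} + 3 e^{t} e^{3 e^{t} - 3}
M^(2)(0) = 12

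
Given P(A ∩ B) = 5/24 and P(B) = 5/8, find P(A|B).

P(A|B) = P(A ∩ B) / P(B)
= (5/24) / (5/8)
= 1/3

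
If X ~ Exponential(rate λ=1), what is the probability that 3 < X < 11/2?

P(3 < X < 11/2) = ∫_{3}^{11/2} f(x) dx
where f(x) = e^{- x}
= - \frac{1}{e^{\frac{11}{2}}} + e^{-3}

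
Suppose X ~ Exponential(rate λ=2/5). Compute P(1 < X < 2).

P(1 < X < 2) = ∫_{1}^{2} f(x) dx
where f(x) = \frac{2 e^{- \frac{2 x}{5}}}{5}
= - \frac{1 - e^{\frac{2}{5}}}{e^{\frac{4}{5}}}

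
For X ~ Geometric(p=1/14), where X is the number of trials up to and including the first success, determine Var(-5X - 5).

For X ~ Geometric(p=1/14), where X is the number of trials up to and including the first success:
Var(X) = 182
Var(-5X - 5) = (-5)² × Var(X) = 25 × 182 = 4550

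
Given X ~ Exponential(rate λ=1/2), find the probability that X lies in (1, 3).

P(1 < X < 3) = ∫_{1}^{3} f(x) dx
where f(x) = \frac{e^{- \frac{x}{2}}}{2}
= - \frac{1 - e}{e^{\frac{3}{2}}}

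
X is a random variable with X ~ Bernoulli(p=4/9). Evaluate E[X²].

Using the identity E[X²] = Var(X) + (E[X])²:
E[X] = \frac{4}{9}
Var(X) = \frac{20}{81}
E[X²] = \frac{20}{81} + (\frac{4}{9})²
= \frac{4}{9}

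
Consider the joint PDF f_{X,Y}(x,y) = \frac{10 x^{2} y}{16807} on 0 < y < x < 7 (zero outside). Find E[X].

f_X(x) = ∫_0^x \frac{10 x^{2} y}{16807} dy = \frac{5 x^{4}}{16807}
E[X] = ∫_0^7 x × (\frac{5 x^{4}}{16807}) dx = \frac{35}{6}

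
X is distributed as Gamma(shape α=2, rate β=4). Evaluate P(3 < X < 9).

P(3 < X < 9) = ∫_{3}^{9} f(x) dx
where f(x) = 16 x e^{- 4 x}
= \frac{-37 + 13 e^{24}}{e^{36}}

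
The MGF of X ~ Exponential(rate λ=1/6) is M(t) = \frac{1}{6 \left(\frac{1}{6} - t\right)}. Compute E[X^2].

To find E[X^2], compute M^(2)(0):
M^(1)(t) = \frac{1}{6 \left(\frac{1}{6} - t\right)^{2}}
M^(2)(t) = \frac{1}{3 \left(\frac{1}{6} - t\right)^{3}}
M^(2)(0) = 72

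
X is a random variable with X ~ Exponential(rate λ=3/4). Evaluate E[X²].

Using the identity E[X²] = Var(X) + (E[X])²:
E[X] = \frac{4}{3}
Var(X) = \frac{16}{9}
E[X²] = \frac{16}{9} + (\frac{4}{3})²
= \frac{32}{9}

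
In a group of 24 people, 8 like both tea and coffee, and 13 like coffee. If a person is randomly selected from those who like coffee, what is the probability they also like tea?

P(A ∩ B) = 8/24 = 1/3
P(B) = 13/24
P(A|B) = P(A ∩ B) / P(B) = (1/3) / (13/24) = 8/13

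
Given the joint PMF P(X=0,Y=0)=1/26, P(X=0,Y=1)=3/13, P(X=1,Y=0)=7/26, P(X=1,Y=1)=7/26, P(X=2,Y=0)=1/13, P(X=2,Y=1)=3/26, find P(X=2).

P(X=2) = P(X=2,Y=0) + P(X=2,Y=1)
= 1/13 + 3/26
= 5/26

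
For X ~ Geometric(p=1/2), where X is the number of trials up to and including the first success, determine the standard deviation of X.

For X ~ Geometric(p=1/2), where X is the number of trials up to and including the first success:
Var(X) = 2
SD(X) = √(Var(X)) = √(2) = \sqrt{2}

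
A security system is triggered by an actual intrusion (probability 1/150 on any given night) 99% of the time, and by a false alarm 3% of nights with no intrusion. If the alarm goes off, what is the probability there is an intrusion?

Let D = the rare event, + = positive/flagged.
P(D) = 1/150
P(+|D) = 99/100
P(+|D') = 3/100
P(+) = P(+|D)P(D) + P(+|D')P(D')
     = \frac{99}{100} × \frac{1}{150} + \frac{3}{100} × \frac{149}{150}
     = \frac{91}{2500}
P(D|+) = P(+|D)P(D)/P(+) = \frac{33}{182}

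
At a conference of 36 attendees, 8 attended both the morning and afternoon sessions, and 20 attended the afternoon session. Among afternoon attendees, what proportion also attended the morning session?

P(A ∩ B) = 8/36 = 2/9
P(B) = 20/36 = 5/9
P(A|B) = P(A ∩ B) / P(B) = (2/9) / (5/9) = 2/5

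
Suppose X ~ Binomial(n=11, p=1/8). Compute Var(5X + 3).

For X ~ Binomial(n=11, p=1/8):
Var(X) = \frac{77}{64}
Var(5X + 3) = (5)² × Var(X) = 25 × \frac{77}{64} = \frac{1925}{64}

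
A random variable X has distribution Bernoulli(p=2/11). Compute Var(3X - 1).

For X ~ Bernoulli(p=2/11):
Var(X) = \frac{18}{121}
Var(3X - 1) = (3)² × Var(X) = 9 × \frac{18}{121} = \frac{162}{121}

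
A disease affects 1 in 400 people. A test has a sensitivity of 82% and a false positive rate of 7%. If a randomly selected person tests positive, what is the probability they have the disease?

Let D = the rare event, + = positive/flagged.
P(D) = 1/400
P(+|D) = 82/100 = 41/50
P(+|D') = 7/100
P(+) = P(+|D)P(D) + P(+|D')P(D')
     = \frac{41}{50} × \frac{1}{400} + \frac{7}{100} × \frac{399}{400}
     = \frac{23}{320}
P(D|+) = P(+|D)P(D)/P(+) = \frac{82}{2875}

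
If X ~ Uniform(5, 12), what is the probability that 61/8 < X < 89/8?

P(61/8 < X < 89/8) = ∫_{61/8}^{89/8} f(x) dx
where f(x) = \frac{1}{7}
= \frac{1}{2}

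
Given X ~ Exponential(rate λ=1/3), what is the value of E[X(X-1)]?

E[X(X-1)] = E[X² - X] = E[X²] - E[X]
E[X] = 3
E[X²] = Var(X) + (E[X])² = 9 + (3)² = 18
E[X(X-1)] = 18 - 3 = 15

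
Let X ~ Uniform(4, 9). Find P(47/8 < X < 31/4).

P(47/8 < X < 31/4) = ∫_{47/8}^{31/4} f(x) dx
where f(x) = \frac{1}{5}
= \frac{3}{8}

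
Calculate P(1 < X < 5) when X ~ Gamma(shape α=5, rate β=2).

P(1 < X < 5) = ∫_{1}^{5} f(x) dx
where f(x) = \frac{4 x^{4} e^{- 2 x}}{3}
= \frac{-1933 + 21 e^{8}}{3 e^{10}}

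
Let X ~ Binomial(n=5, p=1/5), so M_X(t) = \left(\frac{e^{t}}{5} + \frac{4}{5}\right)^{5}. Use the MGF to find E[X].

To find E[X], compute M^(1)(0):
M^(1)(t) = \left(\frac{e^{t}}{5} + \frac{4}{5}\right)^{4} e^{t}
M^(1)(0) = 1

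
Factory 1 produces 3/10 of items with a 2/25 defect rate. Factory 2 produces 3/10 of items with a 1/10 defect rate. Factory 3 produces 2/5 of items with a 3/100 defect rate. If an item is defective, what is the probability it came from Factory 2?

Using Bayes' theorem:
P(F1) = 3/10, P(D|F1) = 2/25
P(F2) = 3/10, P(D|F2) = 1/10
P(F3) = 2/5, P(D|F3) = 3/100
P(D) = P(D|F1)P(F1) + P(D|F2)P(F2) + P(D|F3)P(F3)
     = \frac{33}{500}
P(F2|D) = P(D|F2)P(F2) / P(D)
= \frac{5}{11}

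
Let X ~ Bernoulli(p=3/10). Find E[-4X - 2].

For X ~ Bernoulli(p=3/10):
E[X] = \frac{3}{10}
E[-4X - 2] = -4 × E[X] - 2 = - \frac{16}{5}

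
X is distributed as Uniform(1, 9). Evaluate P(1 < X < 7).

P(1 < X < 7) = ∫_{1}^{7} f(x) dx
where f(x) = \frac{1}{8}
= \frac{3}{4}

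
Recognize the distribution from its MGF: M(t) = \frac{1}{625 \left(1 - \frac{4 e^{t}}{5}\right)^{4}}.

The MGF M(t) = \frac{1}{625 \left(1 - \frac{4 e^{t}}{5}\right)^{4}} is the standard form for the NegativeBinomial distribution.
Comparing with the known MGF formula identifies: NegBin(r=4, p=1/5), X = failures before r-th success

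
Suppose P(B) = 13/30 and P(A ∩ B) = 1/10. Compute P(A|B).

P(A|B) = P(A ∩ B) / P(B)
= (1/10) / (13/30)
= 3/13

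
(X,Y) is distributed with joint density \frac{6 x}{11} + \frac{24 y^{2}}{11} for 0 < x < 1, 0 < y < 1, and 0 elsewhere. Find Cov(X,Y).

E[XY] = ∫∫ xy × f(x,y) dx dy = \frac{4}{11}
E[X] = \frac{6}{11}
E[Y] = \frac{15}{22}
Cov(X,Y) = E[XY] - E[X]E[Y] = - \frac{1}{121}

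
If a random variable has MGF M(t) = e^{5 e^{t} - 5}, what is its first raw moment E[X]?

To find E[X], compute M^(1)(0):
M^(1)(t) = 5 e^{t} e^{5 e^{t} - 5}
M^(1)(0) = 5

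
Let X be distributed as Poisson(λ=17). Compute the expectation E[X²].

Using the identity E[X²] = Var(X) + (E[X])²:
E[X] = 17
Var(X) = 17
E[X²] = 17 + (17)²
= 306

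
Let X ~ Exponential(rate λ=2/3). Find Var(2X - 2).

For X ~ Exponential(rate λ=2/3):
Var(X) = \frac{9}{4}
Var(2X - 2) = (2)² × Var(X) = 4 × \frac{9}{4} = 9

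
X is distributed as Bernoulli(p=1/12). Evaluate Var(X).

For X ~ Bernoulli(p=1/12):
Var(X) = \frac{11}{144}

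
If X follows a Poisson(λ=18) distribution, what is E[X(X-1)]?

E[X(X-1)] = E[X² - X] = E[X²] - E[X]
E[X] = 18
E[X²] = Var(X) + (E[X])² = 18 + (18)² = 342
E[X(X-1)] = 342 - 18 = 324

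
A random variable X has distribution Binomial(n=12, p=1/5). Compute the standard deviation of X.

For X ~ Binomial(n=12, p=1/5):
Var(X) = \frac{48}{25}
SD(X) = √(Var(X)) = √(\frac{48}{25}) = \frac{4 \sqrt{3}}{5}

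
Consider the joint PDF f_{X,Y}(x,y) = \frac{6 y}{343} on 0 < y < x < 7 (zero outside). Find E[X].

f_X(x) = ∫_0^x \frac{6 y}{343} dy = \frac{3 x^{2}}{343}
E[X] = ∫_0^7 x × (\frac{3 x^{2}}{343}) dx = \frac{21}{4}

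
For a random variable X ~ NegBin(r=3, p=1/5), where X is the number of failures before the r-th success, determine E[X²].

Using the identity E[X²] = Var(X) + (E[X])²:
E[X] = 12
Var(X) = 60
E[X²] = 60 + (12)²
= 204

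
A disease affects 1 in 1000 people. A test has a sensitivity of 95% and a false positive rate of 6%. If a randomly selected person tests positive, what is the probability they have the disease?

Let D = the rare event, + = positive/flagged.
P(D) = 1/1000
P(+|D) = 95/100 = 19/20
P(+|D') = 6/100 = 3/50
P(+) = P(+|D)P(D) + P(+|D')P(D')
     = \frac{19}{20} × \frac{1}{1000} + \frac{3}{50} × \frac{999}{1000}
     = \frac{6089}{100000}
P(D|+) = P(+|D)P(D)/P(+) = \frac{95}{6089}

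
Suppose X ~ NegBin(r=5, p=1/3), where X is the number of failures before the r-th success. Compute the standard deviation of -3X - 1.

For X ~ NegBin(r=5, p=1/3), where X is the number of failures before the r-th success:
Var(X) = 30
SD(X) = √(Var(X)) = √(30) = \sqrt{30}
SD(-3X - 1) = |-3| × SD(X) = 3 × \sqrt{30} = 3 \sqrt{30}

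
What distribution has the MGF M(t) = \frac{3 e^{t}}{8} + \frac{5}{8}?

The MGF M(t) = \frac{3 e^{t}}{8} + \frac{5}{8} is the standard form for the Bernoulli distribution.
Comparing with the known MGF formula identifies: Bernoulli(p=3/8)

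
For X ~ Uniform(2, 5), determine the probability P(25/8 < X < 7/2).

P(25/8 < X < 7/2) = ∫_{25/8}^{7/2} f(x) dx
where f(x) = \frac{1}{3}
= \frac{1}{8}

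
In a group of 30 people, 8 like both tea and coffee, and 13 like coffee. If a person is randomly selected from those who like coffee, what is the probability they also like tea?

P(A ∩ B) = 8/30 = 4/15
P(B) = 13/30
P(A|B) = P(A ∩ B) / P(B) = (4/15) / (13/30) = 8/13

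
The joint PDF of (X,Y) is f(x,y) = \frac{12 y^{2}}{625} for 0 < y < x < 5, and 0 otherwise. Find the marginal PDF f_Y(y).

f_Y(y) = ∫_y^5 \frac{12 y^{2}}{625} dx = \frac{12 y^{2} \left(5 - y\right)}{625}
for 0 < y < 5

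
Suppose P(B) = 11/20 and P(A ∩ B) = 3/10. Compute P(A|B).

P(A|B) = P(A ∩ B) / P(B)
= (3/10) / (11/20)
= 6/11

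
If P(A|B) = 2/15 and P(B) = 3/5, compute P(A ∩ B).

By definition, P(A|B) = P(A ∩ B) / P(B)
So P(A ∩ B) = P(A|B) × P(B)
= 2/15 × 3/5
= 2/25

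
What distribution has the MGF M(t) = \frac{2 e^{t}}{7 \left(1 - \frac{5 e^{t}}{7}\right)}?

The MGF M(t) = \frac{2 e^{t}}{7 \left(1 - \frac{5 e^{t}}{7}\right)} is the standard form for the Geometric distribution.
Comparing with the known MGF formula identifies: Geometric(p=2/7), X = trial number of first success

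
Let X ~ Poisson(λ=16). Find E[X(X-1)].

E[X(X-1)] = E[X² - X] = E[X²] - E[X]
E[X] = 16
E[X²] = Var(X) + (E[X])² = 16 + (16)² = 272
E[X(X-1)] = 272 - 16 = 256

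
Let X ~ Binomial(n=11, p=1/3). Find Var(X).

For X ~ Binomial(n=11, p=1/3):
Var(X) = \frac{22}{9}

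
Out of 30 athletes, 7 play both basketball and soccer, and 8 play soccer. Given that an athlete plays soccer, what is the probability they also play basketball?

P(A ∩ B) = 7/30
P(B) = 8/30 = 4/15
P(A|B) = P(A ∩ B) / P(B) = (7/30) / (4/15) = 7/8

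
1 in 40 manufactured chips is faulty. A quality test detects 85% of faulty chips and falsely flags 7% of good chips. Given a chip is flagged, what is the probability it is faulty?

Let D = the rare event, + = positive/flagged.
P(D) = 1/40
P(+|D) = 85/100 = 17/20
P(+|D') = 7/100
P(+) = P(+|D)P(D) + P(+|D')P(D')
     = \frac{17}{20} × \frac{1}{40} + \frac{7}{100} × \frac{39}{40}
     = \frac{179}{2000}
P(D|+) = P(+|D)P(D)/P(+) = \frac{85}{358}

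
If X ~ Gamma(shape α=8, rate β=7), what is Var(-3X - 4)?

For X ~ Gamma(shape α=8, rate β=7):
Var(X) = \frac{8}{49}
Var(-3X - 4) = (-3)² × Var(X) = 9 × \frac{8}{49} = \frac{72}{49}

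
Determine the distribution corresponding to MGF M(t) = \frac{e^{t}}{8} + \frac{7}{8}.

The MGF M(t) = \frac{e^{t}}{8} + \frac{7}{8} is the standard form for the Bernoulli distribution.
Comparing with the known MGF formula identifies: Bernoulli(p=1/8)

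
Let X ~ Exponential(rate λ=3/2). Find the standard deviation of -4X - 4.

For X ~ Exponential(rate λ=3/2):
Var(X) = \frac{4}{9}
SD(X) = √(Var(X)) = √(\frac{4}{9}) = \frac{2}{3}
SD(-4X - 4) = |-4| × SD(X) = 4 × \frac{2}{3} = \frac{8}{3}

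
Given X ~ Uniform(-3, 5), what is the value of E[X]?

For X ~ Uniform(-3, 5), the expected value is:
E[X] = 1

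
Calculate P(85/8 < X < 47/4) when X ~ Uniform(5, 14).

P(85/8 < X < 47/4) = ∫_{85/8}^{47/4} f(x) dx
where f(x) = \frac{1}{9}
= \frac{1}{8}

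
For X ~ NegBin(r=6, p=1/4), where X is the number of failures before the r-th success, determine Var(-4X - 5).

For X ~ NegBin(r=6, p=1/4), where X is the number of failures before the r-th success:
Var(X) = 72
Var(-4X - 5) = (-4)² × Var(X) = 16 × 72 = 1152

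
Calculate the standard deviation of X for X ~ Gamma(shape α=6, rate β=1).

For X ~ Gamma(shape α=6, rate β=1):
Var(X) = 6
SD(X) = √(Var(X)) = √(6) = \sqrt{6}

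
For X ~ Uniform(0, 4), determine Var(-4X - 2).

For X ~ Uniform(0, 4):
Var(X) = \frac{4}{3}
Var(-4X - 2) = (-4)² × Var(X) = 16 × \frac{4}{3} = \frac{64}{3}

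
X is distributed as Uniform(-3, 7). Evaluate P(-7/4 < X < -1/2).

P(-7/4 < X < -1/2) = ∫_{-7/4}^{-1/2} f(x) dx
where f(x) = \frac{1}{10}
= \frac{1}{8}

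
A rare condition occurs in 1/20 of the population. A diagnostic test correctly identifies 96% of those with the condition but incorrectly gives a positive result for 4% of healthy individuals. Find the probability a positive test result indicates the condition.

Let D = the rare event, + = positive/flagged.
P(D) = 1/20
P(+|D) = 96/100 = 24/25
P(+|D') = 4/100 = 1/25
P(+) = P(+|D)P(D) + P(+|D')P(D')
     = \frac{24}{25} × \frac{1}{20} + \frac{1}{25} × \frac{19}{20}
     = \frac{43}{500}
P(D|+) = P(+|D)P(D)/P(+) = \frac{24}{43}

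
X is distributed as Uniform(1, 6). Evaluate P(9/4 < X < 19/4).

P(9/4 < X < 19/4) = ∫_{9/4}^{19/4} f(x) dx
where f(x) = \frac{1}{5}
= \frac{1}{2}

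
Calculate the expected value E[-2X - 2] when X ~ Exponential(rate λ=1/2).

For X ~ Exponential(rate λ=1/2):
E[X] = 2
E[-2X - 2] = -2 × E[X] - 2 = -6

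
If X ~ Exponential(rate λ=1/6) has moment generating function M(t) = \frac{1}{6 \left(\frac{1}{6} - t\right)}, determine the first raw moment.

To find E[X], compute M^(1)(0):
M^(1)(t) = \frac{1}{6 \left(\frac{1}{6} - t\right)^{2}}
M^(1)(0) = 6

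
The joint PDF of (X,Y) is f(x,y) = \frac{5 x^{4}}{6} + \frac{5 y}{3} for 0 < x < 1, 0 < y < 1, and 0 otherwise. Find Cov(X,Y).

E[XY] = ∫∫ xy × f(x,y) dx dy = \frac{25}{72}
E[X] = \frac{5}{9}
E[Y] = \frac{23}{36}
Cov(X,Y) = E[XY] - E[X]E[Y] = - \frac{5}{648}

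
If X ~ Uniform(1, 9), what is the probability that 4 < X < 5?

P(4 < X < 5) = ∫_{4}^{5} f(x) dx
where f(x) = \frac{1}{8}
= \frac{1}{8}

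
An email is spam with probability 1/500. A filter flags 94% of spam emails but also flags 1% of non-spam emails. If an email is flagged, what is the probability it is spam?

Let D = the rare event, + = positive/flagged.
P(D) = 1/500
P(+|D) = 94/100 = 47/50
P(+|D') = 1/100
P(+) = P(+|D)P(D) + P(+|D')P(D')
     = \frac{47}{50} × \frac{1}{500} + \frac{1}{100} × \frac{499}{500}
     = \frac{593}{50000}
P(D|+) = P(+|D)P(D)/P(+) = \frac{94}{593}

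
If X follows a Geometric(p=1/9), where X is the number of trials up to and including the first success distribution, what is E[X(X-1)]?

E[X(X-1)] = E[X² - X] = E[X²] - E[X]
E[X] = 9
E[X²] = Var(X) + (E[X])² = 72 + (9)² = 153
E[X(X-1)] = 153 - 9 = 144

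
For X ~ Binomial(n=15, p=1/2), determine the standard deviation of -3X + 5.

For X ~ Binomial(n=15, p=1/2):
Var(X) = \frac{15}{4}
SD(X) = √(Var(X)) = √(\frac{15}{4}) = \frac{\sqrt{15}}{2}
SD(-3X + 5) = |-3| × SD(X) = 3 × \frac{\sqrt{15}}{2} = \frac{3 \sqrt{15}}{2}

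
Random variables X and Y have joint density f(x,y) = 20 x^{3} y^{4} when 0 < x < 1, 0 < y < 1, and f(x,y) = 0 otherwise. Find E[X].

E[X] = ∫_0^1 ∫_0^1 x × f(x,y) dy dx
= ∫_0^1 ∫_0^1 x × (20 x^{3} y^{4}) dy dx
= \frac{4}{5}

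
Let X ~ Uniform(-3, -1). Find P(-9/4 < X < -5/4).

P(-9/4 < X < -5/4) = ∫_{-9/4}^{-5/4} f(x) dx
where f(x) = \frac{1}{2}
= \frac{1}{2}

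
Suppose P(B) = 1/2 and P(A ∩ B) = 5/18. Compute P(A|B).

P(A|B) = P(A ∩ B) / P(B)
= (5/18) / (1/2)
= 5/9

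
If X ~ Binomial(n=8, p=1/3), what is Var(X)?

For X ~ Binomial(n=8, p=1/3):
Var(X) = \frac{16}{9}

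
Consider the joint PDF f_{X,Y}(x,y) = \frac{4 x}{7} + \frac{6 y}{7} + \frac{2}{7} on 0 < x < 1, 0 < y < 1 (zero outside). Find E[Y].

E[Y] = ∫_0^1 ∫_0^1 y × f(x,y) dx dy
= \frac{4}{7}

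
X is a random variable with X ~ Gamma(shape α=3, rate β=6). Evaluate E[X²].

Using the identity E[X²] = Var(X) + (E[X])²:
E[X] = \frac{1}{2}
Var(X) = \frac{1}{12}
E[X²] = \frac{1}{12} + (\frac{1}{2})²
= \frac{1}{3}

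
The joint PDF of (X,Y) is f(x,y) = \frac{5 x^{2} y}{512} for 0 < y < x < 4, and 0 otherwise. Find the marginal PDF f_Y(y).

f_Y(y) = ∫_y^4 \frac{5 x^{2} y}{512} dx = \frac{5 y \left(64 - y^{3}\right)}{1536}
for 0 < y < 4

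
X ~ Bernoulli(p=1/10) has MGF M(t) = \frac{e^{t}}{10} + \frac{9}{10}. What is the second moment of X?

To find E[X^2], compute M^(2)(0):
M^(1)(t) = \frac{e^{t}}{10}
M^(2)(t) = \frac{e^{t}}{10}
M^(2)(0) = \frac{1}{10}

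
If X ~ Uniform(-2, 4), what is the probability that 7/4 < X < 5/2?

P(7/4 < X < 5/2) = ∫_{7/4}^{5/2} f(x) dx
where f(x) = \frac{1}{6}
= \frac{1}{8}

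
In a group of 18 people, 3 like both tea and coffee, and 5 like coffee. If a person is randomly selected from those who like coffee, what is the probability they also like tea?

P(A ∩ B) = 3/18 = 1/6
P(B) = 5/18
P(A|B) = P(A ∩ B) / P(B) = (1/6) / (5/18) = 3/5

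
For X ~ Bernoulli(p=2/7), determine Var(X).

For X ~ Bernoulli(p=2/7):
Var(X) = \frac{10}{49}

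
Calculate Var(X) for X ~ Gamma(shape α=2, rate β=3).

For X ~ Gamma(shape α=2, rate β=3):
Var(X) = \frac{2}{9}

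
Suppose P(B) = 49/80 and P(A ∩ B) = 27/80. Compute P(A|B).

P(A|B) = P(A ∩ B) / P(B)
= (27/80) / (49/80)
= 27/49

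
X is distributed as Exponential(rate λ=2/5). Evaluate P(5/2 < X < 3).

P(5/2 < X < 3) = ∫_{5/2}^{3} f(x) dx
where f(x) = \frac{2 e^{- \frac{2 x}{5}}}{5}
= - \frac{1}{e^{\frac{6}{5}}} + e^{-1}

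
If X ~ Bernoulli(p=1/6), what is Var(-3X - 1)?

For X ~ Bernoulli(p=1/6):
Var(X) = \frac{5}{36}
Var(-3X - 1) = (-3)² × Var(X) = 9 × \frac{5}{36} = \frac{5}{4}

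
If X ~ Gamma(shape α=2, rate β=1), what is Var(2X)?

For X ~ Gamma(shape α=2, rate β=1):
Var(X) = 2
Var(2X) = (2)² × Var(X) = 4 × 2 = 8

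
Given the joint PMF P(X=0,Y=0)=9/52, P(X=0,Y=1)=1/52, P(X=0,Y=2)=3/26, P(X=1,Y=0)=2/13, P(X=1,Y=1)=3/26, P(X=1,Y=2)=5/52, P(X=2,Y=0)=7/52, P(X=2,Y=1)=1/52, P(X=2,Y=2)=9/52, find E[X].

First find marginal of X:
P(X=0) = 4/13
P(X=1) = 19/52
P(X=2) = 17/52
E[X] = 0 × 4/13 + 1 × 19/52 + 2 × 17/52 = 53/52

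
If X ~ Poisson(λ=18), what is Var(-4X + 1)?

For X ~ Poisson(λ=18):
Var(X) = 18
Var(-4X + 1) = (-4)² × Var(X) = 16 × 18 = 288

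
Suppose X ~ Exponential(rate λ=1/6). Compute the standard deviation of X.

For X ~ Exponential(rate λ=1/6):
Var(X) = 36
SD(X) = √(Var(X)) = √(36) = 6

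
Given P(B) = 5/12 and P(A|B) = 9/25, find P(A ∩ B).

By definition, P(A|B) = P(A ∩ B) / P(B)
So P(A ∩ B) = P(A|B) × P(B)
= 9/25 × 5/12
= 3/20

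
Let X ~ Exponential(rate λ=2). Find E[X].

For X ~ Exponential(rate λ=2), the expected value is:
E[X] = \frac{1}{2}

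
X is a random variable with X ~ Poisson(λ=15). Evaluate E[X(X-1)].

E[X(X-1)] = E[X² - X] = E[X²] - E[X]
E[X] = 15
E[X²] = Var(X) + (E[X])² = 15 + (15)² = 240
E[X(X-1)] = 240 - 15 = 225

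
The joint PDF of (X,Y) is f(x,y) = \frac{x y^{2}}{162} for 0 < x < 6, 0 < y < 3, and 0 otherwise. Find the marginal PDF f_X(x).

f_X(x) = ∫_0^3 f(x,y) dy
= ∫_0^3 \frac{x y^{2}}{162} dy
= \frac{x}{18} for 0 < x < 6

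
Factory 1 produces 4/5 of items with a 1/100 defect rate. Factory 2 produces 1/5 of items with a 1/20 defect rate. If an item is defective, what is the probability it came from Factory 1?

Using Bayes' theorem:
P(F1) = 4/5, P(D|F1) = 1/100
P(F2) = 1/5, P(D|F2) = 1/20
P(D) = P(D|F1)P(F1) + P(D|F2)P(F2)
     = \frac{9}{500}
P(F1|D) = P(D|F1)P(F1) / P(D)
= \frac{4}{9}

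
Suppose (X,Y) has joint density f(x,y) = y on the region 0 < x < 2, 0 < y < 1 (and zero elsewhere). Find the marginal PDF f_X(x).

f_X(x) = ∫_0^1 f(x,y) dy
= ∫_0^1 y dy
= \frac{1}{2} for 0 < x < 2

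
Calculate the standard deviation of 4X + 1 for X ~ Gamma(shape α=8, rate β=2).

For X ~ Gamma(shape α=8, rate β=2):
Var(X) = 2
SD(X) = √(Var(X)) = √(2) = \sqrt{2}
SD(4X + 1) = |4| × SD(X) = 4 × \sqrt{2} = 4 \sqrt{2}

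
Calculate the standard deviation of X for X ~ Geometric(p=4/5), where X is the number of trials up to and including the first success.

For X ~ Geometric(p=4/5), where X is the number of trials up to and including the first success:
Var(X) = \frac{5}{16}
SD(X) = √(Var(X)) = √(\frac{5}{16}) = \frac{\sqrt{5}}{4}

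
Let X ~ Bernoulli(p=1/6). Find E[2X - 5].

For X ~ Bernoulli(p=1/6):
E[X] = \frac{1}{6}
E[2X - 5] = 2 × E[X] - 5 = - \frac{14}{3}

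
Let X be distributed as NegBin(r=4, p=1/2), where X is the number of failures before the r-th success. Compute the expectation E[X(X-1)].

E[X(X-1)] = E[X² - X] = E[X²] - E[X]
E[X] = 4
E[X²] = Var(X) + (E[X])² = 8 + (4)² = 24
E[X(X-1)] = 24 - 4 = 20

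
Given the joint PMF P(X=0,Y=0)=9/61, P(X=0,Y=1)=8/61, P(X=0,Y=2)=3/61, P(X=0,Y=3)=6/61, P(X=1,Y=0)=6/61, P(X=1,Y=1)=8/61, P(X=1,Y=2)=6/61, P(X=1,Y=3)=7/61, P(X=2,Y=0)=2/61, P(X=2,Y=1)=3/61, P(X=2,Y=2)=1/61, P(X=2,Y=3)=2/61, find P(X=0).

P(X=0) = P(X=0,Y=0) + P(X=0,Y=1) + P(X=0,Y=2) + P(X=0,Y=3)
= 9/61 + 8/61 + 3/61 + 6/61
= 26/61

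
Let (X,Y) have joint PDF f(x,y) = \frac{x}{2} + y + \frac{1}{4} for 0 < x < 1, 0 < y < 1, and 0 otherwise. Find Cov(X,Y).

E[XY] = ∫∫ xy × f(x,y) dx dy = \frac{5}{16}
E[X] = \frac{13}{24}
E[Y] = \frac{7}{12}
Cov(X,Y) = E[XY] - E[X]E[Y] = - \frac{1}{288}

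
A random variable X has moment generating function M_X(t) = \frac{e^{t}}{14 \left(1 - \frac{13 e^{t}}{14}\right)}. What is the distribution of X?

The MGF M(t) = \frac{e^{t}}{14 \left(1 - \frac{13 e^{t}}{14}\right)} is the standard form for the Geometric distribution.
Comparing with the known MGF formula identifies: Geometric(p=1/14), X = trial number of first success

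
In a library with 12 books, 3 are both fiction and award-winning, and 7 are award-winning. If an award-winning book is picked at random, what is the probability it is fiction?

P(A ∩ B) = 3/12 = 1/4
P(B) = 7/12
P(A|B) = P(A ∩ B) / P(B) = (1/4) / (7/12) = 3/7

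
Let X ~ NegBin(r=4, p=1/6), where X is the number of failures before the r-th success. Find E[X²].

Using the identity E[X²] = Var(X) + (E[X])²:
E[X] = 20
Var(X) = 120
E[X²] = 120 + (20)²
= 520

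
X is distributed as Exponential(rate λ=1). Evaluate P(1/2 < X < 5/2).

P(1/2 < X < 5/2) = ∫_{1/2}^{5/2} f(x) dx
where f(x) = e^{- x}
= - \frac{1 - e^{2}}{e^{\frac{5}{2}}}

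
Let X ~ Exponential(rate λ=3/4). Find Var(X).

For X ~ Exponential(rate λ=3/4):
Var(X) = \frac{16}{9}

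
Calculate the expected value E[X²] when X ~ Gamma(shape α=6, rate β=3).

Using the identity E[X²] = Var(X) + (E[X])²:
E[X] = 2
Var(X) = \frac{2}{3}
E[X²] = \frac{2}{3} + (2)²
= \frac{14}{3}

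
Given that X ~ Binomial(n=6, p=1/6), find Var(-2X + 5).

For X ~ Binomial(n=6, p=1/6):
Var(X) = \frac{5}{6}
Var(-2X + 5) = (-2)² × Var(X) = 4 × \frac{5}{6} = \frac{10}{3}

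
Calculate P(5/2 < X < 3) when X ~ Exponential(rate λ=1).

P(5/2 < X < 3) = ∫_{5/2}^{3} f(x) dx
where f(x) = e^{- x}
= - \frac{1}{e^{3}} + e^{- \frac{5}{2}}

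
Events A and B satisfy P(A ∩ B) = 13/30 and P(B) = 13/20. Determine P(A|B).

P(A|B) = P(A ∩ B) / P(B)
= (13/30) / (13/20)
= 2/3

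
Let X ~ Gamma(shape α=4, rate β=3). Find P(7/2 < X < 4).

P(7/2 < X < 4) = ∫_{7/2}^{4} f(x) dx
where f(x) = \frac{27 x^{3} e^{- 3 x}}{2}
= - \frac{373}{e^{12}} + \frac{4153}{16 e^{\frac{21}{2}}}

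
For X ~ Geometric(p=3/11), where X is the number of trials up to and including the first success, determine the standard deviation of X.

For X ~ Geometric(p=3/11), where X is the number of trials up to and including the first success:
Var(X) = \frac{88}{9}
SD(X) = √(Var(X)) = √(\frac{88}{9}) = \frac{2 \sqrt{22}}{3}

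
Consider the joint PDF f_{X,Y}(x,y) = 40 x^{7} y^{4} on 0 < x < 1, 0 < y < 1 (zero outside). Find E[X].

E[X] = ∫_0^1 ∫_0^1 x × f(x,y) dy dx
= ∫_0^1 ∫_0^1 x × (40 x^{7} y^{4}) dy dx
= \frac{8}{9}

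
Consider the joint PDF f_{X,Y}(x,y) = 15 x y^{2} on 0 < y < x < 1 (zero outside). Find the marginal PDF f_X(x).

f_X(x) = ∫_0^x 15 x y^{2} dy = 5 x^{4}
for 0 < x < 1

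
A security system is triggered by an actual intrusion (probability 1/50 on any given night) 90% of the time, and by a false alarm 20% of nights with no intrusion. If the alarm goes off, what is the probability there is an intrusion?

Let D = the rare event, + = positive/flagged.
P(D) = 1/50
P(+|D) = 90/100 = 9/10
P(+|D') = 20/100 = 1/5
P(+) = P(+|D)P(D) + P(+|D')P(D')
     = \frac{9}{10} × \frac{1}{50} + \frac{1}{5} × \frac{49}{50}
     = \frac{107}{500}
P(D|+) = P(+|D)P(D)/P(+) = \frac{9}{107}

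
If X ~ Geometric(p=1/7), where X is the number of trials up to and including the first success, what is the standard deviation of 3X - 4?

For X ~ Geometric(p=1/7), where X is the number of trials up to and including the first success:
Var(X) = 42
SD(X) = √(Var(X)) = √(42) = \sqrt{42}
SD(3X - 4) = |3| × SD(X) = 3 × \sqrt{42} = 3 \sqrt{42}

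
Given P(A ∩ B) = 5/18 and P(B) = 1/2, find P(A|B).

P(A|B) = P(A ∩ B) / P(B)
= (5/18) / (1/2)
= 5/9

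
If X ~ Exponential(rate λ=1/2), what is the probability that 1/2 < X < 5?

P(1/2 < X < 5) = ∫_{1/2}^{5} f(x) dx
where f(x) = \frac{e^{- \frac{x}{2}}}{2}
= - \frac{1}{e^{\frac{5}{2}}} + e^{- \frac{1}{4}}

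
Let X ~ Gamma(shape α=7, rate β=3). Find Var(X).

For X ~ Gamma(shape α=7, rate β=3):
Var(X) = \frac{7}{9}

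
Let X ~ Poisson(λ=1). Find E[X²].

Using the identity E[X²] = Var(X) + (E[X])²:
E[X] = 1
Var(X) = 1
E[X²] = 1 + (1)²
= 2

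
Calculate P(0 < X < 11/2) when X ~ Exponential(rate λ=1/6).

P(0 < X < 11/2) = ∫_{0}^{11/2} f(x) dx
where f(x) = \frac{e^{- \frac{x}{6}}}{6}
= 1 - e^{- \frac{11}{12}}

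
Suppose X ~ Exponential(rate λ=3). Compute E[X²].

Using the identity E[X²] = Var(X) + (E[X])²:
E[X] = \frac{1}{3}
Var(X) = \frac{1}{9}
E[X²] = \frac{1}{9} + (\frac{1}{3})²
= \frac{2}{9}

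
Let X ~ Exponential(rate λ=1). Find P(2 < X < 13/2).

P(2 < X < 13/2) = ∫_{2}^{13/2} f(x) dx
where f(x) = e^{- x}
= - \frac{1}{e^{\frac{13}{2}}} + e^{-2}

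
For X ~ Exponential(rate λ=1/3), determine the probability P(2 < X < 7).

P(2 < X < 7) = ∫_{2}^{7} f(x) dx
where f(x) = \frac{e^{- \frac{x}{3}}}{3}
= - \frac{1 - e^{\frac{5}{3}}}{e^{\frac{7}{3}}}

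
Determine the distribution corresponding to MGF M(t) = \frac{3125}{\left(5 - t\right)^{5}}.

The MGF M(t) = \frac{3125}{\left(5 - t\right)^{5}} is the standard form for the Gamma distribution.
Comparing with the known MGF formula identifies: Gamma(shape α=5, rate β=5)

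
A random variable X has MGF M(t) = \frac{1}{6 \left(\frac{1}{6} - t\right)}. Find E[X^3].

To find E[X^3], compute M^(3)(0):
M^(1)(t) = \frac{1}{6 \left(\frac{1}{6} - t\right)^{2}}
M^(2)(t) = \frac{1}{3 \left(\frac{1}{6} - t\right)^{3}}
M^(3)(t) = \frac{1}{\left(\frac{1}{6} - t\right)^{4}}
M^(3)(0) = 1296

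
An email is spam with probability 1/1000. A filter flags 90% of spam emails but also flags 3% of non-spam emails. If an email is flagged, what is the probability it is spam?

Let D = the rare event, + = positive/flagged.
P(D) = 1/1000
P(+|D) = 90/100 = 9/10
P(+|D') = 3/100
P(+) = P(+|D)P(D) + P(+|D')P(D')
     = \frac{9}{10} × \frac{1}{1000} + \frac{3}{100} × \frac{999}{1000}
     = \frac{3087}{100000}
P(D|+) = P(+|D)P(D)/P(+) = \frac{10}{343}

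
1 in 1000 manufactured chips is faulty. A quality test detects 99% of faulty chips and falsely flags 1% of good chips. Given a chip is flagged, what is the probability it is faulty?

Let D = the rare event, + = positive/flagged.
P(D) = 1/1000
P(+|D) = 99/100
P(+|D') = 1/100
P(+) = P(+|D)P(D) + P(+|D')P(D')
     = \frac{99}{100} × \frac{1}{1000} + \frac{1}{100} × \frac{999}{1000}
     = \frac{549}{50000}
P(D|+) = P(+|D)P(D)/P(+) = \frac{11}{122}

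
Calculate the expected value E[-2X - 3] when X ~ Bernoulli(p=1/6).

For X ~ Bernoulli(p=1/6):
E[X] = \frac{1}{6}
E[-2X - 3] = -2 × E[X] - 3 = - \frac{10}{3}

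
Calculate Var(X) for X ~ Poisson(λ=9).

For X ~ Poisson(λ=9):
Var(X) = 9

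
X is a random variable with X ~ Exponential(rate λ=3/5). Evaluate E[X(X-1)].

E[X(X-1)] = E[X² - X] = E[X²] - E[X]
E[X] = \frac{5}{3}
E[X²] = Var(X) + (E[X])² = \frac{25}{9} + (\frac{5}{3})² = \frac{50}{9}
E[X(X-1)] = \frac{50}{9} - \frac{5}{3} = \frac{35}{9}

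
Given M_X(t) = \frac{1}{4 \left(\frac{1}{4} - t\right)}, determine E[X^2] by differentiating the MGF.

To find E[X^2], compute M^(2)(0):
M^(1)(t) = \frac{1}{4 \left(\frac{1}{4} - t\right)^{2}}
M^(2)(t) = \frac{1}{2 \left(\frac{1}{4} - t\right)^{3}}
M^(2)(0) = 32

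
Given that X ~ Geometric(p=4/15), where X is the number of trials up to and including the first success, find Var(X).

For X ~ Geometric(p=4/15), where X is the number of trials up to and including the first success:
Var(X) = \frac{165}{16}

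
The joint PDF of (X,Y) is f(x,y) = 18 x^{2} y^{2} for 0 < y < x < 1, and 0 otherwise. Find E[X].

f_X(x) = ∫_0^x 18 x^{2} y^{2} dy = 6 x^{5}
E[X] = ∫_0^1 x × (6 x^{5}) dx = \frac{6}{7}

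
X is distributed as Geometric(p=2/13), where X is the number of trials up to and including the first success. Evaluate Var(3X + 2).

For X ~ Geometric(p=2/13), where X is the number of trials up to and including the first success:
Var(X) = \frac{143}{4}
Var(3X + 2) = (3)² × Var(X) = 9 × \frac{143}{4} = \frac{1287}{4}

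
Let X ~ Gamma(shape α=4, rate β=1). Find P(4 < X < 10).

P(4 < X < 10) = ∫_{4}^{10} f(x) dx
where f(x) = \frac{x^{3} e^{- x}}{6}
= \frac{-683 + 71 e^{6}}{3 e^{10}}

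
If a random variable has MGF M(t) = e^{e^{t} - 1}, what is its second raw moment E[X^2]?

To find E[X^2], compute M^(2)(0):
M^(1)(t) = e^{t} e^{e^{t} - 1}
M^(2)(t) = e^{2 t} e^{e^{t} - 1} + e^{t} e^{e^{t} - 1}
M^(2)(0) = 2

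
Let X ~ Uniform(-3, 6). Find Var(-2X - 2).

For X ~ Uniform(-3, 6):
Var(X) = \frac{27}{4}
Var(-2X - 2) = (-2)² × Var(X) = 4 × \frac{27}{4} = 27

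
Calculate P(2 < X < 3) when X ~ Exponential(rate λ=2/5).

P(2 < X < 3) = ∫_{2}^{3} f(x) dx
where f(x) = \frac{2 e^{- \frac{2 x}{5}}}{5}
= - \frac{1 - e^{\frac{2}{5}}}{e^{\frac{6}{5}}}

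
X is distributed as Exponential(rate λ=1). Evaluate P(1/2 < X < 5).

P(1/2 < X < 5) = ∫_{1/2}^{5} f(x) dx
where f(x) = e^{- x}
= - \frac{1}{e^{5}} + e^{- \frac{1}{2}}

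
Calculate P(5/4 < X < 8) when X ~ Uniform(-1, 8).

P(5/4 < X < 8) = ∫_{5/4}^{8} f(x) dx
where f(x) = \frac{1}{9}
= \frac{3}{4}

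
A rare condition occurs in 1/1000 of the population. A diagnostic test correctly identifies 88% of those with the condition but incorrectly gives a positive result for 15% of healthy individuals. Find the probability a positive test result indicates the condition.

Let D = the rare event, + = positive/flagged.
P(D) = 1/1000
P(+|D) = 88/100 = 22/25
P(+|D') = 15/100 = 3/20
P(+) = P(+|D)P(D) + P(+|D')P(D')
     = \frac{22}{25} × \frac{1}{1000} + \frac{3}{20} × \frac{999}{1000}
     = \frac{15073}{100000}
P(D|+) = P(+|D)P(D)/P(+) = \frac{88}{15073}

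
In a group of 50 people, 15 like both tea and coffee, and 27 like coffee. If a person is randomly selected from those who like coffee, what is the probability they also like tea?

P(A ∩ B) = 15/50 = 3/10
P(B) = 27/50
P(A|B) = P(A ∩ B) / P(B) = (3/10) / (27/50) = 5/9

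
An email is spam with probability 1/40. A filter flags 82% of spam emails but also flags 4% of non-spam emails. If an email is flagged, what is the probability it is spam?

Let D = the rare event, + = positive/flagged.
P(D) = 1/40
P(+|D) = 82/100 = 41/50
P(+|D') = 4/100 = 1/25
P(+) = P(+|D)P(D) + P(+|D')P(D')
     = \frac{41}{50} × \frac{1}{40} + \frac{1}{25} × \frac{39}{40}
     = \frac{119}{2000}
P(D|+) = P(+|D)P(D)/P(+) = \frac{41}{119}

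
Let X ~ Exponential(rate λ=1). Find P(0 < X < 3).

P(0 < X < 3) = ∫_{0}^{3} f(x) dx
where f(x) = e^{- x}
= 1 - e^{-3}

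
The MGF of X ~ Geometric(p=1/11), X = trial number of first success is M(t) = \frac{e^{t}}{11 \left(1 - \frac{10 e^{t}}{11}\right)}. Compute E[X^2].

To find E[X^2], compute M^(2)(0):
M^(1)(t) = \frac{e^{t}}{11 \left(1 - \frac{10 e^{t}}{11}\right)} + \frac{10 e^{2 t}}{121 \left(1 - \frac{10 e^{t}}{11}\right)^{2}}
M^(2)(t) = \frac{e^{t}}{11 \left(1 - \frac{10 e^{t}}{11}\right)} + \frac{30 e^{2 t}}{121 \left(1 - \frac{10 e^{t}}{11}\right)^{2}} + \frac{200 e^{3 t}}{1331 \left(1 - \frac{10 e^{t}}{11}\right)^{3}}
M^(2)(0) = 231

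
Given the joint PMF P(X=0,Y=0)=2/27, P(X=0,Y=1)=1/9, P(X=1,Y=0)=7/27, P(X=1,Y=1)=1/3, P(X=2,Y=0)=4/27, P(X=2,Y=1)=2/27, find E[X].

First find marginal of X:
P(X=0) = 5/27
P(X=1) = 16/27
P(X=2) = 2/9
E[X] = 0 × 5/27 + 1 × 16/27 + 2 × 2/9 = 28/27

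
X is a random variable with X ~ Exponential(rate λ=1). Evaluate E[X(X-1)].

E[X(X-1)] = E[X² - X] = E[X²] - E[X]
E[X] = 1
E[X²] = Var(X) + (E[X])² = 1 + (1)² = 2
E[X(X-1)] = 2 - 1 = 1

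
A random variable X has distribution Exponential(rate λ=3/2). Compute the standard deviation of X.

For X ~ Exponential(rate λ=3/2):
Var(X) = \frac{4}{9}
SD(X) = √(Var(X)) = √(\frac{4}{9}) = \frac{2}{3}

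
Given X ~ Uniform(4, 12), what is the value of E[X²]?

Using the identity E[X²] = Var(X) + (E[X])²:
E[X] = 8
Var(X) = \frac{16}{3}
E[X²] = \frac{16}{3} + (8)²
= \frac{208}{3}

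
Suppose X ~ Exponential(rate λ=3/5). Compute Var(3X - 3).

For X ~ Exponential(rate λ=3/5):
Var(X) = \frac{25}{9}
Var(3X - 3) = (3)² × Var(X) = 9 × \frac{25}{9} = 25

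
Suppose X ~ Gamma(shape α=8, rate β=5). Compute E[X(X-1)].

E[X(X-1)] = E[X² - X] = E[X²] - E[X]
E[X] = \frac{8}{5}
E[X²] = Var(X) + (E[X])² = \frac{8}{25} + (\frac{8}{5})² = \frac{72}{25}
E[X(X-1)] = \frac{72}{25} - \frac{8}{5} = \frac{32}{25}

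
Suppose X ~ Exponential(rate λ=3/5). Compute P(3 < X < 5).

P(3 < X < 5) = ∫_{3}^{5} f(x) dx
where f(x) = \frac{3 e^{- \frac{3 x}{5}}}{5}
= - \frac{1}{e^{3}} + e^{- \frac{9}{5}}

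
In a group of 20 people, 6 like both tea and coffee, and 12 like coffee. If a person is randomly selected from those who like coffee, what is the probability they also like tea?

P(A ∩ B) = 6/20 = 3/10
P(B) = 12/20 = 3/5
P(A|B) = P(A ∩ B) / P(B) = (3/10) / (3/5) = 1/2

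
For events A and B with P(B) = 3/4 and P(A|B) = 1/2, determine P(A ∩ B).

By definition, P(A|B) = P(A ∩ B) / P(B)
So P(A ∩ B) = P(A|B) × P(B)
= 1/2 × 3/4
= 3/8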